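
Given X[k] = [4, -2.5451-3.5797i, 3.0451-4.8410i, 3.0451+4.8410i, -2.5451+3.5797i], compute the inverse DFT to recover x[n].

x[n] = (1/5) Σ(k=0 to 4) X[k] · e^(2πikn/5)

Computing each x[n]:
x[0] = 1
x[1] = 2
x[2] = 1
x[3] = 3
x[4] = -3

x = [1, 2, 1, 3, -3]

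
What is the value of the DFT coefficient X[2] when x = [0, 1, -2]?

X[2] = Σ(n=0 to 2) x[n] · ω_3^(2n) where ω_3 = e^(-2πi/3)
= (0)·ω_3^0 + (1)·ω_3^2 + (-2)·ω_3^4

X[2] = 0.5000+2.5981i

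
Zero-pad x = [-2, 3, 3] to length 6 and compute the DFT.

Original 3-point DFT: [4, -5, -5]
Zero-padded 6-point DFT provides frequency interpolation.

DFT_6([x, 0, ...]) = [4, -2.0000-5.1962i, -5, -2, -5, -2.0000+5.1962i]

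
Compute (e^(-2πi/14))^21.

Since ω_14^14 = 1, powers reduce modulo 14.
21 mod 14 = 7
So ω_14^21 = ω_14^7 = e^(-2πi·7/14)

ω_14^21 = ω_14^7 = -1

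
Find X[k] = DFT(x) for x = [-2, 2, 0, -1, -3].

X[k] = Σ(n=0 to 4) x[n] · ω_5^(nk)
where ω_5 = e^(-2πi/5)

Computing each X[k]:
X[0] = -4
X[1] = -1.5000-5.3431i
X[2] = -1.5000-1.9879i
X[3] = -1.5000+1.9879i
X[4] = -1.5000+5.3431i

X = [-4, -1.5000-5.3431i, -1.5000-1.9879i, -1.5000+1.9879i, -1.5000+5.3431i]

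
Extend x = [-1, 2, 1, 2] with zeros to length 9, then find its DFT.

Original 4-point DFT: [4, -2, -4, -2]
Zero-padded 9-point DFT provides frequency interpolation.

DFT_9([x, 0, ...]) = [4, -0.2943-4.0024i, -2.5924-0.5796i, -0.5000-0.8660i, -3.1133-1.7733i, -3.1133+1.7733i, -0.5000+0.8660i, -2.5924+0.5796i, -0.2943+4.0024i]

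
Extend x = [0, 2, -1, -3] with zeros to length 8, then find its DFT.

Original 4-point DFT: [-2, 1-5i, 0, 1+5i]
Zero-padded 8-point DFT provides frequency interpolation.

DFT_8([x, 0, ...]) = [-2, 3.5355+1.7071i, 1-5i, -3.5355-0.2929i, 0, -3.5355+0.2929i, 1+5i, 3.5355-1.7071i]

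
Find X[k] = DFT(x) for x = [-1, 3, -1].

X[k] = Σ(n=0 to 2) x[n] · ω_3^(nk)
where ω_3 = e^(-2πi/3)

Computing each X[k]:
X[0] = 1
X[1] = -2.0000-3.4641i
X[2] = -2.0000+3.4641i

X = [1, -2.0000-3.4641i, -2.0000+3.4641i]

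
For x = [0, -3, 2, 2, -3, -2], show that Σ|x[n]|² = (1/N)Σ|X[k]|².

Time domain:
Σ|x[n]|² = |0|² + |-3|² + |2|² + |2|² + |-3|² + |-2|² = 30.0000

Frequency domain:
(1/6)Σ|X[k]|² = (1/6)(|-4|² + |-4.0000-3.4641i|² + |5.0000+5.1962i|² + |2|² + |5.0000-5.1962i|² + |-4.0000+3.4641i|²) = (1/6)·180.0000 = 30.0000

Both sides agree, confirming Parseval's theorem.

Σ|x[n]|² = (1/N)Σ|X[k]|² = 30.0000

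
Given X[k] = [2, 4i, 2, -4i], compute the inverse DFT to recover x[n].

x[n] = (1/4) Σ(k=0 to 3) X[k] · e^(2πikn/4)

Computing each x[n]:
x[0] = 1
x[1] = -2
x[2] = 1
x[3] = 2

x = [1, -2, 1, 2]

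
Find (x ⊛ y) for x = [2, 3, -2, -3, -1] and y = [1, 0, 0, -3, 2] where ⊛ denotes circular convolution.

(x ⊛ y)[n] = Σ(m=0 to 4) x[m] · y[(n-m) mod 5]

Computing each output sample:
(x ⊛ y)[0] = 14
(x ⊛ y)[1] = 8
(x ⊛ y)[2] = -5
(x ⊛ y)[3] = -11
(x ⊛ y)[4] = -6

x ⊛ y = [14, 8, -5, -11, -6]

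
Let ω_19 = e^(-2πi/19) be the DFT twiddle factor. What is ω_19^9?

ω_19^9 = e^(-2πi·9/19)
= cos(-2π·9/19) + i·sin(-2π·9/19)
= cos(-18π/19) + i·sin(-18π/19)

ω_19^9 = cos(-18π/19) + i·sin(-18π/19) = -0.9864-0.1646i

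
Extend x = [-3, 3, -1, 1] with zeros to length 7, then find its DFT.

Original 4-point DFT: [0, -2-2i, -8, -2+2i]
Zero-padded 7-point DFT provides frequency interpolation.

DFT_7([x, 0, ...]) = [0, -1.8080-1.8045i, -2.1431-2.5768i, -6.5489-3.0584i, -6.5489+3.0584i, -2.1431+2.5768i, -1.8080+1.8045i]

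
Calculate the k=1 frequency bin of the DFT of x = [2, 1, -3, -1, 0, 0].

X[1] = Σ(n=0 to 5) x[n] · ω_6^(1n) where ω_6 = e^(-2πi/6)
= (2)·ω_6^0 + (1)·ω_6^1 + (-3)·ω_6^2 + (-1)·ω_6^3 + (0)·ω_6^4 + (0)·ω_6^5

X[1] = 5.0000+1.7321i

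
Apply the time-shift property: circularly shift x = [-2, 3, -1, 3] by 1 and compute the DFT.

Time shift by 1: X_shifted[k] = ω_4^(1k) · X[k]
Shifted x = [3, -2, 3, -1]

DFT(x[n-1]) = [3, 1i, 9, -1i]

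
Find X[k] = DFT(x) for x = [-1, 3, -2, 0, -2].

X[k] = Σ(n=0 to 4) x[n] · ω_5^(nk)
where ω_5 = e^(-2πi/5)

Computing each X[k]:
X[0] = -2
X[1] = 0.9271-3.5797i
X[2] = -2.4271-4.8410i
X[3] = -2.4271+4.8410i
X[4] = 0.9271+3.5797i

X = [-2, 0.9271-3.5797i, -2.4271-4.8410i, -2.4271+4.8410i, 0.9271+3.5797i]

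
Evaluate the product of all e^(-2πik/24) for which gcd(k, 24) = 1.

The primitive 24th roots of unity are ω_24^k for k coprime to 24: k ∈ {1, 5, 7, 11, 13, 17, 19, 23}
Their product equals the constant term of the cyclotomic polynomial Φ_24(x) up to sign.
For n ≥ 3, the product of all primitive nth roots of unity is 1. (For n=1 it is 1; for n=2 it is -1.)

1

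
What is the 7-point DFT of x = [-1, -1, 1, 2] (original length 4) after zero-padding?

Original 4-point DFT: [1, -2+3i, -1, -2-3i]
Zero-padded 7-point DFT provides frequency interpolation.

DFT_7([x, 0, ...]) = [1, -3.6479-1.0609i, -0.4315+2.9725i, 0.0794-0.7341i, 0.0794+0.7341i, -0.4315-2.9725i, -3.6479+1.0609i]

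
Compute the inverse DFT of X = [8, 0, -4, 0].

x[n] = (1/4) Σ(k=0 to 3) X[k] · e^(2πikn/4)

Computing each x[n]:
x[0] = 1
x[1] = 3
x[2] = 1
x[3] = 3

x = [1, 3, 1, 3]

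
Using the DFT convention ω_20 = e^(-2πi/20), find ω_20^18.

ω_20^18 = e^(-2πi·18/20)
= cos(-2π·18/20) + i·sin(-2π·18/20)
= cos(-36π/20) + i·sin(-36π/20)

ω_20^18 = cos(-36π/20) + i·sin(-36π/20) = 0.8090+0.5878i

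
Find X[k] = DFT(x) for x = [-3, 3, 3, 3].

X[k] = Σ(n=0 to 3) x[n] · ω_4^(nk)
where ω_4 = e^(-2πi/4)

Computing each X[k]:
X[0] = 6
X[1] = -6
X[2] = -6
X[3] = -6

X = [6, -6, -6, -6]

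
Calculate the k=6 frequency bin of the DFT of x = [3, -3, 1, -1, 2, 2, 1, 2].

X[6] = Σ(n=0 to 7) x[n] · ω_8^(6n) where ω_8 = e^(-2πi/8)
= (3)·ω_8^0 + (-3)·ω_8^6 + (1)·ω_8^12 + (-1)·ω_8^18 + (2)·ω_8^24 + (2)·ω_8^30 + (1)·ω_8^36 + (2)·ω_8^42

X[6] = 3-2i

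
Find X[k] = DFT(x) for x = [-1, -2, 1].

X[k] = Σ(n=0 to 2) x[n] · ω_3^(nk)
where ω_3 = e^(-2πi/3)

Computing each X[k]:
X[0] = -2
X[1] = -0.5000+2.5981i
X[2] = -0.5000-2.5981i

X = [-2, -0.5000+2.5981i, -0.5000-2.5981i]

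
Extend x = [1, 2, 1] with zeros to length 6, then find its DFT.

Original 3-point DFT: [4, -0.5000-0.8660i, -0.5000+0.8660i]
Zero-padded 6-point DFT provides frequency interpolation.

DFT_6([x, 0, ...]) = [4, 1.5000-2.5981i, -0.5000-0.8660i, 0, -0.5000+0.8660i, 1.5000+2.5981i]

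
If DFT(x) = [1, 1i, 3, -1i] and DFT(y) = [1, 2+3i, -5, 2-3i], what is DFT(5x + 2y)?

By linearity: DFT(5x + 2y) = 5·DFT(x) + 2·DFT(y)
= 5·[1, 1i, 3, -1i] + 2·[1, 2+3i, -5, 2-3i]

Computing element-wise:
Z[0] = 5·(1) + 2·(1) = 7
Z[1] = 5·(1i) + 2·(2+3i) = 4+11i
Z[2] = 5·(3) + 2·(-5) = 5
Z[3] = 5·(-1i) + 2·(2-3i) = 4-11i

DFT(5x + 2y) = 5·X + 2·Y = [7, 4+11i, 5, 4-11i]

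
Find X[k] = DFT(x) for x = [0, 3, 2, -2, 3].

X[k] = Σ(n=0 to 4) x[n] · ω_5^(nk)
where ω_5 = e^(-2πi/5)

Computing each X[k]:
X[0] = 6
X[1] = 1.8541-2.3511i
X[2] = -4.8541+3.8042i
X[3] = -4.8541-3.8042i
X[4] = 1.8541+2.3511i

X = [6, 1.8541-2.3511i, -4.8541+3.8042i, -4.8541-3.8042i, 1.8541+2.3511i]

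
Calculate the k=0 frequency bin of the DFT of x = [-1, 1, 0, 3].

X[0] = Σ(n=0 to 3) x[n] · ω_4^0 = Σ x[n]
= (-1) + (1) + (0) + (3)

X[0] = 3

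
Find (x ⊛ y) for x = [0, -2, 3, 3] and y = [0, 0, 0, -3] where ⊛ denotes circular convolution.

(x ⊛ y)[n] = Σ(m=0 to 3) x[m] · y[(n-m) mod 4]

Computing each output sample:
(x ⊛ y)[0] = 6
(x ⊛ y)[1] = -9
(x ⊛ y)[2] = -9
(x ⊛ y)[3] = 0

x ⊛ y = [6, -9, -9, 0]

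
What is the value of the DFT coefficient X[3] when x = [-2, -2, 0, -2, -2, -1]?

X[3] = Σ(n=0 to 5) x[n] · ω_6^(3n) where ω_6 = e^(-2πi/6)
= (-2)·ω_6^0 + (-2)·ω_6^3 + (0)·ω_6^6 + (-2)·ω_6^9 + (-2)·ω_6^12 + (-1)·ω_6^15

X[3] = 1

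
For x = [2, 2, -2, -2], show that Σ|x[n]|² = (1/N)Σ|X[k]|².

Time domain:
Σ|x[n]|² = |2|² + |2|² + |-2|² + |-2|² = 16.0000

Frequency domain:
(1/4)Σ|X[k]|² = (1/4)(|0|² + |4-4i|² + |0|² + |4+4i|²) = (1/4)·64.0000 = 16.0000

Both sides agree, confirming Parseval's theorem.

Σ|x[n]|² = (1/N)Σ|X[k]|² = 16.0000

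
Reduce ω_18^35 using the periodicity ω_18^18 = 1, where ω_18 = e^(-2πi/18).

Since ω_18^18 = 1, powers reduce modulo 18.
35 mod 18 = 17
So ω_18^35 = ω_18^17 = e^(-2πi·17/18)

ω_18^35 = ω_18^17 = 0.9397+0.3420i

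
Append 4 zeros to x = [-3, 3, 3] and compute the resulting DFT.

Original 3-point DFT: [3, -6, -6]
Zero-padded 7-point DFT provides frequency interpolation.

DFT_7([x, 0, ...]) = [3, -1.7971-5.2703i, -6.3705-1.6231i, -3.8324+1.0438i, -3.8324-1.0438i, -6.3705+1.6231i, -1.7971+5.2703i]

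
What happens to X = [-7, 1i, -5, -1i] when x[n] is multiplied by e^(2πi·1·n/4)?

Modulation property: DFT(ω_4^(-1n)·x[n]) = X[(k-1) mod 4], so circularly shift X by 1 positions.

X[k-1] = [-1i, -7, 1i, -5]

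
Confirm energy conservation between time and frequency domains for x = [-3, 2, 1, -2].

Time domain:
Σ|x[n]|² = |-3|² + |2|² + |1|² + |-2|² = 18.0000

Frequency domain:
(1/4)Σ|X[k]|² = (1/4)(|-2|² + |-4-4i|² + |-2|² + |-4+4i|²) = (1/4)·72.0000 = 18.0000

Both sides agree, confirming Parseval's theorem.

Σ|x[n]|² = (1/N)Σ|X[k]|² = 18.0000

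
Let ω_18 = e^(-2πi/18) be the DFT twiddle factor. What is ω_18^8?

ω_18^8 = e^(-2πi·8/18)
= cos(-2π·8/18) + i·sin(-2π·8/18)
= cos(-16π/18) + i·sin(-16π/18)

ω_18^8 = cos(-16π/18) + i·sin(-16π/18) = -0.9397-0.3420i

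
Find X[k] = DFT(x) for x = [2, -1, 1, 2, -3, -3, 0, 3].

X[k] = Σ(n=0 to 7) x[n] · ω_8^(nk)
where ω_8 = e^(-2πi/8)

Computing each X[k]:
X[0] = 1
X[1] = 7.1213-1.7071i
X[2] = -2+9i
X[3] = 2.8787+0.2929i
X[4] = -1
X[5] = 2.8787-0.2929i
X[6] = -2-9i
X[7] = 7.1213+1.7071i

X = [1, 7.1213-1.7071i, -2+9i, 2.8787+0.2929i, -1, 2.8787-0.2929i, -2-9i, 7.1213+1.7071i]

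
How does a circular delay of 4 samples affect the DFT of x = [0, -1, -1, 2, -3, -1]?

Time shift by 4: X_shifted[k] = ω_6^(4k) · X[k]
Shifted x = [-1, 2, -3, -1, 0, -1]

DFT(x[n-4]) = [-4, 2, -1.0000-5.1962i, -4, -1.0000+5.1962i, 2]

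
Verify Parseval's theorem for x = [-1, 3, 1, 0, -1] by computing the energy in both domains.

Time domain:
Σ|x[n]|² = |-1|² + |3|² + |1|² + |0|² + |-1|² = 12.0000

Frequency domain:
(1/5)Σ|X[k]|² = (1/5)(|2|² + |-1.1910-4.3920i|² + |-2.3090-1.4001i|² + |-2.3090+1.4001i|² + |-1.1910+4.3920i|²) = (1/5)·60.0000 = 12.0000

Both sides agree, confirming Parseval's theorem.

Σ|x[n]|² = (1/N)Σ|X[k]|² = 12.0000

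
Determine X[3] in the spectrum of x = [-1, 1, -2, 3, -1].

X[3] = Σ(n=0 to 4) x[n] · ω_5^(3n) where ω_5 = e^(-2πi/5)
= (-1)·ω_5^0 + (1)·ω_5^3 + (-2)·ω_5^6 + (3)·ω_5^9 + (-1)·ω_5^12

X[3] = -0.6910+5.9309i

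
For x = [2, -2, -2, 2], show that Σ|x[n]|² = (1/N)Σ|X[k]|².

Time domain:
Σ|x[n]|² = |2|² + |-2|² + |-2|² + |2|² = 16.0000

Frequency domain:
(1/4)Σ|X[k]|² = (1/4)(|0|² + |4+4i|² + |0|² + |4-4i|²) = (1/4)·64.0000 = 16.0000

Both sides agree, confirming Parseval's theorem.

Σ|x[n]|² = (1/N)Σ|X[k]|² = 16.0000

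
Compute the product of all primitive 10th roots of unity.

The primitive 10th roots of unity are ω_10^k for k coprime to 10: k ∈ {1, 3, 7, 9}
Their product equals the constant term of the cyclotomic polynomial Φ_10(x) up to sign.
For n ≥ 3, the product of all primitive nth roots of unity is 1. (For n=1 it is 1; for n=2 it is -1.)

1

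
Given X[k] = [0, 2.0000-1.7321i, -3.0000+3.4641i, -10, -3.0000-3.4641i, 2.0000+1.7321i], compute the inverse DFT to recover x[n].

x[n] = (1/6) Σ(k=0 to 5) X[k] · e^(2πikn/6)

Computing each x[n]:
x[0] = -2
x[1] = 2
x[2] = 0
x[3] = 0
x[4] = -3
x[5] = 3

x = [-2, 2, 0, 0, -3, 3]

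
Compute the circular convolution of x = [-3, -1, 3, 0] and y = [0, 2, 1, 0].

(x ⊛ y)[n] = Σ(m=0 to 3) x[m] · y[(n-m) mod 4]

Computing each output sample:
(x ⊛ y)[0] = 3
(x ⊛ y)[1] = -6
(x ⊛ y)[2] = -5
(x ⊛ y)[3] = 5

x ⊛ y = [3, -6, -5, 5]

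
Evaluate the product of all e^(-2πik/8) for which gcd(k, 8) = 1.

The primitive 8th roots of unity are ω_8^k for k coprime to 8: k ∈ {1, 3, 5, 7}
Their product equals the constant term of the cyclotomic polynomial Φ_8(x) up to sign.
For n ≥ 3, the product of all primitive nth roots of unity is 1. (For n=1 it is 1; for n=2 it is -1.)

1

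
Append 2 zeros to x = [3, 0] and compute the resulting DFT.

Original 2-point DFT: [3, 3]
Zero-padded 4-point DFT provides frequency interpolation.

DFT_4([x, 0, ...]) = [3, 3, 3, 3]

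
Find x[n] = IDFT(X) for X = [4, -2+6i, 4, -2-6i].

x[n] = (1/4) Σ(k=0 to 3) X[k] · e^(2πikn/4)

Computing each x[n]:
x[0] = 1
x[1] = -3
x[2] = 3
x[3] = 3

x = [1, -3, 3, 3]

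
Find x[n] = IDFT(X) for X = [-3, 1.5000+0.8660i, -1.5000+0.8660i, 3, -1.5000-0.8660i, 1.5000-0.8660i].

x[n] = (1/6) Σ(k=0 to 5) X[k] · e^(2πikn/6)

Computing each x[n]:
x[0] = 0
x[1] = -1
x[2] = 0
x[3] = -2
x[4] = 0
x[5] = 0

x = [0, -1, 0, -2, 0, 0]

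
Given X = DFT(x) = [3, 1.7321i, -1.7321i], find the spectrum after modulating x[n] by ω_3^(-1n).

Modulation property: DFT(ω_3^(-1n)·x[n]) = X[(k-1) mod 3], so circularly shift X by 1 positions.

X[k-1] = [-1.7321i, 3, 1.7321i]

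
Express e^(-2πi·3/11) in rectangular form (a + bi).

ω_11^3 = e^(-2πi·3/11)
= cos(-2π·3/11) + i·sin(-2π·3/11)
= cos(-6π/11) + i·sin(-6π/11)

ω_11^3 = cos(-6π/11) + i·sin(-6π/11) = -0.1423-0.9898i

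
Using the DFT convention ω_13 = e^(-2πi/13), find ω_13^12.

ω_13^12 = e^(-2πi·12/13)
= cos(-2π·12/13) + i·sin(-2π·12/13)
= cos(-24π/13) + i·sin(-24π/13)

ω_13^12 = cos(-24π/13) + i·sin(-24π/13) = 0.8855+0.4647i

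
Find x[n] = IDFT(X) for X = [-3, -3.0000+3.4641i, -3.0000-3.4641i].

x[n] = (1/3) Σ(k=0 to 2) X[k] · e^(2πikn/3)

Computing each x[n]:
x[0] = -3
x[1] = -2
x[2] = 2

x = [-3, -2, 2]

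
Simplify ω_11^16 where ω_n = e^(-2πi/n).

Since ω_11^11 = 1, powers reduce modulo 11.
16 mod 11 = 5
So ω_11^16 = ω_11^5 = e^(-2πi·5/11)

ω_11^16 = ω_11^5 = -0.9595-0.2817i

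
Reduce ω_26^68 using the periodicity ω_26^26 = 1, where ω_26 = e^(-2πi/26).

Since ω_26^26 = 1, powers reduce modulo 26.
68 mod 26 = 16
So ω_26^68 = ω_26^16 = e^(-2πi·16/26)

ω_26^68 = ω_26^16 = -0.7485+0.6631i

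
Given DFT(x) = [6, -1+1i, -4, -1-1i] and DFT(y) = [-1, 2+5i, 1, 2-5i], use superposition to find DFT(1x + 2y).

By linearity: DFT(1x + 2y) = 1·DFT(x) + 2·DFT(y)
= 1·[6, -1+1i, -4, -1-1i] + 2·[-1, 2+5i, 1, 2-5i]

Computing element-wise:
Z[0] = 1·(6) + 2·(-1) = 4
Z[1] = 1·(-1+1i) + 2·(2+5i) = 3+11i
Z[2] = 1·(-4) + 2·(1) = -2
Z[3] = 1·(-1-1i) + 2·(2-5i) = 3-11i

DFT(1x + 2y) = 1·X + 2·Y = [4, 3+11i, -2, 3-11i]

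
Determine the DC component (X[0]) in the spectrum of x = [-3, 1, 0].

X[0] = Σ(n=0 to 2) x[n] · ω_3^0 = Σ x[n]
= (-3) + (1) + (0)

X[0] = -2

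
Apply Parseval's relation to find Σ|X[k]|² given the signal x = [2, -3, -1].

Parseval: Σ|x[n]|² = (1/N)Σ|X[k]|², so Σ|X[k]|² = N·Σ|x[n]|² = 3·14.0000

Σ|X[k]|² = N·Σ|x[n]|² = 3·14.0000 = 42.0000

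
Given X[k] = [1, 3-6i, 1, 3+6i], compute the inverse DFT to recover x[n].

x[n] = (1/4) Σ(k=0 to 3) X[k] · e^(2πikn/4)

Computing each x[n]:
x[0] = 2
x[1] = 3
x[2] = -1
x[3] = -3

x = [2, 3, -1, -3]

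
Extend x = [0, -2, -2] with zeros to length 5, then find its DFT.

Original 3-point DFT: [-4, 2, 2]
Zero-padded 5-point DFT provides frequency interpolation.

DFT_5([x, 0, ...]) = [-4, 1.0000+3.0777i, 1.0000-0.7265i, 1.0000+0.7265i, 1.0000-3.0777i]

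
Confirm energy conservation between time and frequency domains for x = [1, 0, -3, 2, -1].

Time domain:
Σ|x[n]|² = |1|² + |0|² + |-3|² + |2|² + |-1|² = 15.0000

Frequency domain:
(1/5)Σ|X[k]|² = (1/5)(|-1|² + |1.5000+1.9879i|² + |1.5000-5.3431i|² + |1.5000+5.3431i|² + |1.5000-1.9879i|²) = (1/5)·75.0000 = 15.0000

Both sides agree, confirming Parseval's theorem.

Σ|x[n]|² = (1/N)Σ|X[k]|² = 15.0000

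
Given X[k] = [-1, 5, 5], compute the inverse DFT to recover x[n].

x[n] = (1/3) Σ(k=0 to 2) X[k] · e^(2πikn/3)

Computing each x[n]:
x[0] = 3
x[1] = -2
x[2] = -2

x = [3, -2, -2]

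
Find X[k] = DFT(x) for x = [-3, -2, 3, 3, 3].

X[k] = Σ(n=0 to 4) x[n] · ω_5^(nk)
where ω_5 = e^(-2πi/5)

Computing each X[k]:
X[0] = 4
X[1] = -7.5451+4.7553i
X[2] = -1.9549+2.9389i
X[3] = -1.9549-2.9389i
X[4] = -7.5451-4.7553i

X = [4, -7.5451+4.7553i, -1.9549+2.9389i, -1.9549-2.9389i, -7.5451-4.7553i]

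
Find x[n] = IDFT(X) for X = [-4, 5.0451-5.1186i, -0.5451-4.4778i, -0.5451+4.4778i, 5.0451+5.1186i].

x[n] = (1/5) Σ(k=0 to 4) X[k] · e^(2πikn/5)

Computing each x[n]:
x[0] = 1
x[1] = 3
x[2] = -3
x[3] = -2
x[4] = -3

x = [1, 3, -3, -2, -3]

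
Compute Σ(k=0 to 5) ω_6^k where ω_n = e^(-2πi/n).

Sum of all nth roots of unity equals 0 for n > 1 (geometric series with r ≠ 1).

0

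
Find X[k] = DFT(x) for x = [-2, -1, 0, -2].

X[k] = Σ(n=0 to 3) x[n] · ω_4^(nk)
where ω_4 = e^(-2πi/4)

Computing each X[k]:
X[0] = -5
X[1] = -2-1i
X[2] = 1
X[3] = -2+1i

X = [-5, -2-1i, 1, -2+1i]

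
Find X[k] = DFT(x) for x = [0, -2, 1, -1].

X[k] = Σ(n=0 to 3) x[n] · ω_4^(nk)
where ω_4 = e^(-2πi/4)

Computing each X[k]:
X[0] = -2
X[1] = -1+1i
X[2] = 4
X[3] = -1-1i

X = [-2, -1+1i, 4, -1-1i]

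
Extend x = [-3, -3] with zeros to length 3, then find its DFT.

Original 2-point DFT: [-6, 0]
Zero-padded 3-point DFT provides frequency interpolation.

DFT_3([x, 0, ...]) = [-6, -1.5000+2.5981i, -1.5000-2.5981i]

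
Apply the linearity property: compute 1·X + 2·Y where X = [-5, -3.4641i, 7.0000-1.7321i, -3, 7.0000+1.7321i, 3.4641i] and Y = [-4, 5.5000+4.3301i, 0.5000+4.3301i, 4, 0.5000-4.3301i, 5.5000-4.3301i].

By linearity: DFT(1x + 2y) = 1·DFT(x) + 2·DFT(y)
= 1·[-5, -3.4641i, 7.0000-1.7321i, -3, 7.0000+1.7321i, 3.4641i] + 2·[-4, 5.5000+4.3301i, 0.5000+4.3301i, 4, 0.5000-4.3301i, 5.5000-4.3301i]

Computing element-wise:
Z[0] = 1·(-5) + 2·(-4) = -13
Z[1] = 1·(-3.4641i) + 2·(5.5000+4.3301i) = 11.0000+5.1961i
Z[2] = 1·(7.0000-1.7321i) + 2·(0.5000+4.3301i) = 8.0000+6.9281i
Z[3] = 1·(-3) + 2·(4) = 5
Z[4] = 1·(7.0000+1.7321i) + 2·(0.5000-4.3301i) = 8.0000-6.9281i
Z[5] = 1·(3.4641i) + 2·(5.5000-4.3301i) = 11.0000-5.1961i

DFT(1x + 2y) = 1·X + 2·Y = [-13, 11.0000+5.1961i, 8.0000+6.9281i, 5, 8.0000-6.9281i, 11.0000-5.1961i]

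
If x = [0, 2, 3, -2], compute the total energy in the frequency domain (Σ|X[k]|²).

Parseval: Σ|x[n]|² = (1/N)Σ|X[k]|², so Σ|X[k]|² = N·Σ|x[n]|² = 4·17.0000

Σ|X[k]|² = N·Σ|x[n]|² = 4·17.0000 = 68.0000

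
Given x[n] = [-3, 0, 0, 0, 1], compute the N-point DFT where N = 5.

X[k] = Σ(n=0 to 4) x[n] · ω_5^(nk)
where ω_5 = e^(-2πi/5)

Computing each X[k]:
X[0] = -2
X[1] = -2.6910+0.9511i
X[2] = -3.8090+0.5878i
X[3] = -3.8090-0.5878i
X[4] = -2.6910-0.9511i

X = [-2, -2.6910+0.9511i, -3.8090+0.5878i, -3.8090-0.5878i, -2.6910-0.9511i]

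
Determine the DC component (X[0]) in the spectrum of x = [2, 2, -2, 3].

X[0] = Σ(n=0 to 3) x[n] · ω_4^0 = Σ x[n]
= (2) + (2) + (-2) + (3)

X[0] = 5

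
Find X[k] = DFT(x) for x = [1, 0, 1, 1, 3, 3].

X[k] = Σ(n=0 to 5) x[n] · ω_6^(nk)
where ω_6 = e^(-2πi/6)

Computing each X[k]:
X[0] = 9
X[1] = -0.5000+4.3301i
X[2] = -1.5000+0.8660i
X[3] = 1
X[4] = -1.5000-0.8660i
X[5] = -0.5000-4.3301i

X = [9, -0.5000+4.3301i, -1.5000+0.8660i, 1, -1.5000-0.8660i, -0.5000-4.3301i]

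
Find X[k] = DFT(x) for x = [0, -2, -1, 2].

X[k] = Σ(n=0 to 3) x[n] · ω_4^(nk)
where ω_4 = e^(-2πi/4)

Computing each X[k]:
X[0] = -1
X[1] = 1+4i
X[2] = -1
X[3] = 1-4i

X = [-1, 1+4i, -1, 1-4i]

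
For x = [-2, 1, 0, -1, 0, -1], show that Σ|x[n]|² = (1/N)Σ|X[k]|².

Time domain:
Σ|x[n]|² = |-2|² + |1|² + |0|² + |-1|² + |0|² + |-1|² = 7.0000

Frequency domain:
(1/6)Σ|X[k]|² = (1/6)(|-3|² + |-1.0000-1.7321i|² + |-3.0000-1.7321i|² + |-1|² + |-3.0000+1.7321i|² + |-1.0000+1.7321i|²) = (1/6)·42.0000 = 7.0000

Both sides agree, confirming Parseval's theorem.

Σ|x[n]|² = (1/N)Σ|X[k]|² = 7.0000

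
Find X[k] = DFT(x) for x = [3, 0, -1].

X[k] = Σ(n=0 to 2) x[n] · ω_3^(nk)
where ω_3 = e^(-2πi/3)

Computing each X[k]:
X[0] = 2
X[1] = 3.5000-0.8660i
X[2] = 3.5000+0.8660i

X = [2, 3.5000-0.8660i, 3.5000+0.8660i]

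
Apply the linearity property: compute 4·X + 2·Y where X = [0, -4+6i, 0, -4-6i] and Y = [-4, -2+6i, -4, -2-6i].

By linearity: DFT(4x + 2y) = 4·DFT(x) + 2·DFT(y)
= 4·[0, -4+6i, 0, -4-6i] + 2·[-4, -2+6i, -4, -2-6i]

Computing element-wise:
Z[0] = 4·(0) + 2·(-4) = -8
Z[1] = 4·(-4+6i) + 2·(-2+6i) = -20+36i
Z[2] = 4·(0) + 2·(-4) = -8
Z[3] = 4·(-4-6i) + 2·(-2-6i) = -20-36i

DFT(4x + 2y) = 4·X + 2·Y = [-8, -20+36i, -8, -20-36i]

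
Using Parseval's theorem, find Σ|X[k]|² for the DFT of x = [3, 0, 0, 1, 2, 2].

Parseval: Σ|x[n]|² = (1/N)Σ|X[k]|², so Σ|X[k]|² = N·Σ|x[n]|² = 6·18.0000

Σ|X[k]|² = N·Σ|x[n]|² = 6·18.0000 = 108.0000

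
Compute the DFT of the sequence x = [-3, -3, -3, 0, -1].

X[k] = Σ(n=0 to 4) x[n] · ω_5^(nk)
where ω_5 = e^(-2πi/5)

Computing each X[k]:
X[0] = -10
X[1] = -1.8090+3.6655i
X[2] = -0.6910-1.6776i
X[3] = -0.6910+1.6776i
X[4] = -1.8090-3.6655i

X = [-10, -1.8090+3.6655i, -0.6910-1.6776i, -0.6910+1.6776i, -1.8090-3.6655i]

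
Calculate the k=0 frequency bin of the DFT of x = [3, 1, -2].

X[0] = Σ(n=0 to 2) x[n] · ω_3^0 = Σ x[n]
= (3) + (1) + (-2)

X[0] = 2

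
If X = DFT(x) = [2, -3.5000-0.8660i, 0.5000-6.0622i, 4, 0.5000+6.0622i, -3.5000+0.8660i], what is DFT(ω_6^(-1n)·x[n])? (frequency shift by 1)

Modulation property: DFT(ω_6^(-1n)·x[n]) = X[(k-1) mod 6], so circularly shift X by 1 positions.

X[k-1] = [-3.5000+0.8660i, 2, -3.5000-0.8660i, 0.5000-6.0622i, 4, 0.5000+6.0622i]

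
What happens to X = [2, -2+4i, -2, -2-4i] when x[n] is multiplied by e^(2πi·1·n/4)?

Modulation property: DFT(ω_4^(-1n)·x[n]) = X[(k-1) mod 4], so circularly shift X by 1 positions.

X[k-1] = [-2-4i, 2, -2+4i, -2]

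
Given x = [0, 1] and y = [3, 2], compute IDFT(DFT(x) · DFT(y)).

(x ⊛ y)[n] = Σ(m=0 to 1) x[m] · y[(n-m) mod 2]

Computing each output sample:
(x ⊛ y)[0] = 2
(x ⊛ y)[1] = 3

x ⊛ y = [2, 3]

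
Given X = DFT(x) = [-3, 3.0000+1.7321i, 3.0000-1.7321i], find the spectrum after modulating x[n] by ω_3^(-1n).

Modulation property: DFT(ω_3^(-1n)·x[n]) = X[(k-1) mod 3], so circularly shift X by 1 positions.

X[k-1] = [3.0000-1.7321i, -3, 3.0000+1.7321i]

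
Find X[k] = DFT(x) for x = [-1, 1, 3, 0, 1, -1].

X[k] = Σ(n=0 to 5) x[n] · ω_6^(nk)
where ω_6 = e^(-2πi/6)

Computing each X[k]:
X[0] = 3
X[1] = -3.0000-3.4641i
X[2] = -3
X[3] = 3
X[4] = -3
X[5] = -3.0000+3.4641i

X = [3, -3.0000-3.4641i, -3, 3, -3, -3.0000+3.4641i]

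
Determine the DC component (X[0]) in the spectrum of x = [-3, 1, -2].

X[0] = Σ(n=0 to 2) x[n] · ω_3^0 = Σ x[n]
= (-3) + (1) + (-2)

X[0] = -4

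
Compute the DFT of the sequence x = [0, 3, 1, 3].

X[k] = Σ(n=0 to 3) x[n] · ω_4^(nk)
where ω_4 = e^(-2πi/4)

Computing each X[k]:
X[0] = 7
X[1] = -1
X[2] = -5
X[3] = -1

X = [7, -1, -5, -1]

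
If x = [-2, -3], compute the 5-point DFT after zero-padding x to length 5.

Original 2-point DFT: [-5, 1]
Zero-padded 5-point DFT provides frequency interpolation.

DFT_5([x, 0, ...]) = [-5, -2.9271+2.8532i, 0.4271+1.7634i, 0.4271-1.7634i, -2.9271-2.8532i]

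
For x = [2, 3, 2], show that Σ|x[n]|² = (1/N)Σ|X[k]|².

Time domain:
Σ|x[n]|² = |2|² + |3|² + |2|² = 17.0000

Frequency domain:
(1/3)Σ|X[k]|² = (1/3)(|7|² + |-0.5000-0.8660i|² + |-0.5000+0.8660i|²) = (1/3)·51.0000 = 17.0000

Both sides agree, confirming Parseval's theorem.

Σ|x[n]|² = (1/N)Σ|X[k]|² = 17.0000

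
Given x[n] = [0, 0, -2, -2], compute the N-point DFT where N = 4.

X[k] = Σ(n=0 to 3) x[n] · ω_4^(nk)
where ω_4 = e^(-2πi/4)

Computing each X[k]:
X[0] = -4
X[1] = 2-2i
X[2] = 0
X[3] = 2+2i

X = [-4, 2-2i, 0, 2+2i]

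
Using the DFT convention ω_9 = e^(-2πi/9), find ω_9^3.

ω_9^3 = e^(-2πi·3/9)
= cos(-2π·3/9) + i·sin(-2π·3/9)
= cos(-6π/9) + i·sin(-6π/9)

ω_9^3 = cos(-6π/9) + i·sin(-6π/9) = -0.5000-0.8660i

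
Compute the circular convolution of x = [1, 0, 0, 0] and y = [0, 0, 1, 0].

(x ⊛ y)[n] = Σ(m=0 to 3) x[m] · y[(n-m) mod 4]

Computing each output sample:
(x ⊛ y)[0] = 0
(x ⊛ y)[1] = 0
(x ⊛ y)[2] = 1
(x ⊛ y)[3] = 0

x ⊛ y = [0, 0, 1, 0]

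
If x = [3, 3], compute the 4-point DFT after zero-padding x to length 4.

Original 2-point DFT: [6, 0]
Zero-padded 4-point DFT provides frequency interpolation.

DFT_4([x, 0, ...]) = [6, 3-3i, 0, 3+3i]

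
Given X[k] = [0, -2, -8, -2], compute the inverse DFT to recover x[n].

x[n] = (1/4) Σ(k=0 to 3) X[k] · e^(2πikn/4)

Computing each x[n]:
x[0] = -3
x[1] = 2
x[2] = -1
x[3] = 2

x = [-3, 2, -1, 2]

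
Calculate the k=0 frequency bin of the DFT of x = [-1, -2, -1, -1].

X[0] = Σ(n=0 to 3) x[n] · ω_4^0 = Σ x[n]
= (-1) + (-2) + (-1) + (-1)

X[0] = -5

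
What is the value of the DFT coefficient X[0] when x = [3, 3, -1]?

X[0] = Σ(n=0 to 2) x[n] · ω_3^0 = Σ x[n]
= (3) + (3) + (-1)

X[0] = 5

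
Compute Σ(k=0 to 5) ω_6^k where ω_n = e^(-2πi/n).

Sum of all nth roots of unity equals 0 for n > 1 (geometric series with r ≠ 1).

0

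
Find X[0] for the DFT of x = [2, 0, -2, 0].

X[0] = Σ(n=0 to 3) x[n] · ω_4^0 = Σ x[n]
= (2) + (0) + (-2) + (0)

X[0] = 0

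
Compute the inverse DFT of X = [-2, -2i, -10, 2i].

x[n] = (1/4) Σ(k=0 to 3) X[k] · e^(2πikn/4)

Computing each x[n]:
x[0] = -3
x[1] = 3
x[2] = -3
x[3] = 1

x = [-3, 3, -3, 1]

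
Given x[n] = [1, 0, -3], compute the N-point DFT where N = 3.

X[k] = Σ(n=0 to 2) x[n] · ω_3^(nk)
where ω_3 = e^(-2πi/3)

Computing each X[k]:
X[0] = -2
X[1] = 2.5000-2.5981i
X[2] = 2.5000+2.5981i

X = [-2, 2.5000-2.5981i, 2.5000+2.5981i]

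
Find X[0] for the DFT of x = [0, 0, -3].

X[0] = Σ(n=0 to 2) x[n] · ω_3^0 = Σ x[n]
= (0) + (0) + (-3)

X[0] = -3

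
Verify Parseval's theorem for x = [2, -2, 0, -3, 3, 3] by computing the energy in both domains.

Time domain:
Σ|x[n]|² = |2|² + |-2|² + |0|² + |-3|² + |3|² + |3|² = 35.0000

Frequency domain:
(1/6)Σ|X[k]|² = (1/6)(|3|² + |4.0000+6.9282i|² + |-3.0000+1.7321i|² + |7|² + |-3.0000-1.7321i|² + |4.0000-6.9282i|²) = (1/6)·210.0000 = 35.0000

Both sides agree, confirming Parseval's theorem.

Σ|x[n]|² = (1/N)Σ|X[k]|² = 35.0000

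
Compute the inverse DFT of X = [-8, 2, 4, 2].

x[n] = (1/4) Σ(k=0 to 3) X[k] · e^(2πikn/4)

Computing each x[n]:
x[0] = 0
x[1] = -3
x[2] = -2
x[3] = -3

x = [0, -3, -2, -3]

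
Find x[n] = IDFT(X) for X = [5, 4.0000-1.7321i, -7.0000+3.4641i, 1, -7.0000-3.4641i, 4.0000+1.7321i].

x[n] = (1/6) Σ(k=0 to 5) X[k] · e^(2πikn/6)

Computing each x[n]:
x[0] = 0
x[1] = 2
x[2] = 3
x[3] = -3
x[4] = 0
x[5] = 3

x = [0, 2, 3, -3, 0, 3]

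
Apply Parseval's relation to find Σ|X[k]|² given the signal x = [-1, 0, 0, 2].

Parseval: Σ|x[n]|² = (1/N)Σ|X[k]|², so Σ|X[k]|² = N·Σ|x[n]|² = 4·5.0000

Σ|X[k]|² = N·Σ|x[n]|² = 4·5.0000 = 20.0000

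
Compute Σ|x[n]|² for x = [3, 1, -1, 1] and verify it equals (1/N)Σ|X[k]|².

Time domain:
Σ|x[n]|² = |3|² + |1|² + |-1|² + |1|² = 12.0000

Frequency domain:
(1/4)Σ|X[k]|² = (1/4)(|4|² + |4|² + |0|² + |4|²) = (1/4)·48.0000 = 12.0000

Both sides agree, confirming Parseval's theorem.

Σ|x[n]|² = (1/N)Σ|X[k]|² = 12.0000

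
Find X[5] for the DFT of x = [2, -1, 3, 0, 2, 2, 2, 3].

X[5] = Σ(n=0 to 7) x[n] · ω_8^(5n) where ω_8 = e^(-2πi/8)
= (2)·ω_8^0 + (-1)·ω_8^5 + (3)·ω_8^10 + (0)·ω_8^15 + (2)·ω_8^20 + (2)·ω_8^25 + (2)·ω_8^30 + (3)·ω_8^35

X[5] = -5.2426i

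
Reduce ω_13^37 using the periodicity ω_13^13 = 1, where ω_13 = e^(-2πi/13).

Since ω_13^13 = 1, powers reduce modulo 13.
37 mod 13 = 11
So ω_13^37 = ω_13^11 = e^(-2πi·11/13)

ω_13^37 = ω_13^11 = 0.5681+0.8230i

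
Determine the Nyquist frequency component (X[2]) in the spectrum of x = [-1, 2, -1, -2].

X[2] = Σ(n=0 to 3) x[n] · ω_4^(2n) where ω_4 = e^(-2πi/4)
= (-1)·ω_4^0 + (2)·ω_4^2 + (-1)·ω_4^4 + (-2)·ω_4^6

X[2] = -2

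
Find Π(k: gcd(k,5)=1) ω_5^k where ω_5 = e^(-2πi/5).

The primitive 5th roots of unity are ω_5^k for k coprime to 5: k ∈ {1, 2, 3, 4}
Their product equals the constant term of the cyclotomic polynomial Φ_5(x) up to sign.
For n ≥ 3, the product of all primitive nth roots of unity is 1. (For n=1 it is 1; for n=2 it is -1.)

1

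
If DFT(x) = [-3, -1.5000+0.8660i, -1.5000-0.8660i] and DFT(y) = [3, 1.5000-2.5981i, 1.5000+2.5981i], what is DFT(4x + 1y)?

By linearity: DFT(4x + 1y) = 4·DFT(x) + 1·DFT(y)
= 4·[-3, -1.5000+0.8660i, -1.5000-0.8660i] + 1·[3, 1.5000-2.5981i, 1.5000+2.5981i]

Computing element-wise:
Z[0] = 4·(-3) + 1·(3) = -9
Z[1] = 4·(-1.5000+0.8660i) + 1·(1.5000-2.5981i) = -4.5000+0.8659i
Z[2] = 4·(-1.5000-0.8660i) + 1·(1.5000+2.5981i) = -4.5000-0.8659i

DFT(4x + 1y) = 4·X + 1·Y = [-9, -4.5000+0.8659i, -4.5000-0.8659i]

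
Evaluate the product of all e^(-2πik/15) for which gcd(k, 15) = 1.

The primitive 15th roots of unity are ω_15^k for k coprime to 15: k ∈ {1, 2, 4, 7, 8, 11, 13, 14}
Their product equals the constant term of the cyclotomic polynomial Φ_15(x) up to sign.
For n ≥ 3, the product of all primitive nth roots of unity is 1. (For n=1 it is 1; for n=2 it is -1.)

1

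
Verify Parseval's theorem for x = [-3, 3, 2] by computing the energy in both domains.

Time domain:
Σ|x[n]|² = |-3|² + |3|² + |2|² = 22.0000

Frequency domain:
(1/3)Σ|X[k]|² = (1/3)(|2|² + |-5.5000-0.8660i|² + |-5.5000+0.8660i|²) = (1/3)·66.0000 = 22.0000

Both sides agree, confirming Parseval's theorem.

Σ|x[n]|² = (1/N)Σ|X[k]|² = 22.0000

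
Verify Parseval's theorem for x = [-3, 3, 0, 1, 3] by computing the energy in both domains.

Time domain:
Σ|x[n]|² = |-3|² + |3|² + |0|² + |1|² + |3|² = 28.0000

Frequency domain:
(1/5)Σ|X[k]|² = (1/5)(|4|² + |-1.9549+0.5878i|² + |-7.5451-0.9511i|² + |-7.5451+0.9511i|² + |-1.9549-0.5878i|²) = (1/5)·140.0000 = 28.0000

Both sides agree, confirming Parseval's theorem.

Σ|x[n]|² = (1/N)Σ|X[k]|² = 28.0000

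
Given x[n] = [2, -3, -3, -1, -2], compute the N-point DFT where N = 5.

X[k] = Σ(n=0 to 4) x[n] · ω_5^(nk)
where ω_5 = e^(-2πi/5)

Computing each X[k]:
X[0] = -7
X[1] = 3.6910+2.1266i
X[2] = 4.8090-1.3143i
X[3] = 4.8090+1.3143i
X[4] = 3.6910-2.1266i

X = [-7, 3.6910+2.1266i, 4.8090-1.3143i, 4.8090+1.3143i, 3.6910-2.1266i]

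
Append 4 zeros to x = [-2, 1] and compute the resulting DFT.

Original 2-point DFT: [-1, -3]
Zero-padded 6-point DFT provides frequency interpolation.

DFT_6([x, 0, ...]) = [-1, -1.5000-0.8660i, -2.5000-0.8660i, -3, -2.5000+0.8660i, -1.5000+0.8660i]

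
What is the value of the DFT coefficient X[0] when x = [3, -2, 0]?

X[0] = Σ(n=0 to 2) x[n] · ω_3^0 = Σ x[n]
= (3) + (-2) + (0)

X[0] = 1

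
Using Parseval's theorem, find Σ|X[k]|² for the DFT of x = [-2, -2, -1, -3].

Parseval: Σ|x[n]|² = (1/N)Σ|X[k]|², so Σ|X[k]|² = N·Σ|x[n]|² = 4·18.0000

Σ|X[k]|² = N·Σ|x[n]|² = 4·18.0000 = 72.0000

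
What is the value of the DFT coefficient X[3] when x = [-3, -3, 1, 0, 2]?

X[3] = Σ(n=0 to 4) x[n] · ω_5^(3n) where ω_5 = e^(-2πi/5)
= (-3)·ω_5^0 + (-3)·ω_5^3 + (1)·ω_5^6 + (0)·ω_5^9 + (2)·ω_5^12

X[3] = -1.8820-3.8900i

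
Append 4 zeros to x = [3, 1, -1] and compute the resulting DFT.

Original 3-point DFT: [3, 3.0000-1.7321i, 3.0000+1.7321i]
Zero-padded 7-point DFT provides frequency interpolation.

DFT_7([x, 0, ...]) = [3, 3.8460+0.1931i, 3.6784-1.4088i, 1.4755-1.2157i, 1.4755+1.2157i, 3.6784+1.4088i, 3.8460-0.1931i]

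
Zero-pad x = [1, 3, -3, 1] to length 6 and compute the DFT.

Original 4-point DFT: [2, 4-2i, -6, 4+2i]
Zero-padded 6-point DFT provides frequency interpolation.

DFT_6([x, 0, ...]) = [2, 3, 2.0000-5.1962i, -6, 2.0000+5.1962i, 3]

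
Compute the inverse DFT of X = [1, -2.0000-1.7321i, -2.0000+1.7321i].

x[n] = (1/3) Σ(k=0 to 2) X[k] · e^(2πikn/3)

Computing each x[n]:
x[0] = -1
x[1] = 2
x[2] = 0

x = [-1, 2, 0]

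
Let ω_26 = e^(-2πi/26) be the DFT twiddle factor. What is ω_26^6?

ω_26^6 = e^(-2πi·6/26)
= cos(-2π·6/26) + i·sin(-2π·6/26)
= cos(-12π/26) + i·sin(-12π/26)

ω_26^6 = cos(-12π/26) + i·sin(-12π/26) = 0.1205-0.9927i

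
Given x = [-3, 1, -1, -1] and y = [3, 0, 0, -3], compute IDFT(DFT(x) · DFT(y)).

(x ⊛ y)[n] = Σ(m=0 to 3) x[m] · y[(n-m) mod 4]

Computing each output sample:
(x ⊛ y)[0] = -12
(x ⊛ y)[1] = 6
(x ⊛ y)[2] = 0
(x ⊛ y)[3] = 6

x ⊛ y = [-12, 6, 0, 6]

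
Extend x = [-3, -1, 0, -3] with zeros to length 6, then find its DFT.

Original 4-point DFT: [-7, -3-2i, 1, -3+2i]
Zero-padded 6-point DFT provides frequency interpolation.

DFT_6([x, 0, ...]) = [-7, -0.5000+0.8660i, -5.5000+0.8660i, 1, -5.5000-0.8660i, -0.5000-0.8660i]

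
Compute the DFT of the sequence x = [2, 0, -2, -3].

X[k] = Σ(n=0 to 3) x[n] · ω_4^(nk)
where ω_4 = e^(-2πi/4)

Computing each X[k]:
X[0] = -3
X[1] = 4-3i
X[2] = 3
X[3] = 4+3i

X = [-3, 4-3i, 3, 4+3i]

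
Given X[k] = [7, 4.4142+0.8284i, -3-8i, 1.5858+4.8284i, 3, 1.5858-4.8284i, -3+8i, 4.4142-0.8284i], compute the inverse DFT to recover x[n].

x[n] = (1/8) Σ(k=0 to 7) X[k] · e^(2πikn/8)

Computing each x[n]:
x[0] = 2
x[1] = 2
x[2] = 3
x[3] = -3
x[4] = -1
x[5] = 3
x[6] = 1
x[7] = 0

x = [2, 2, 3, -3, -1, 3, 1, 0]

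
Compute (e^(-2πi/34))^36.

Since ω_34^34 = 1, powers reduce modulo 34.
36 mod 34 = 2
So ω_34^36 = ω_34^2 = e^(-2πi·2/34)

ω_34^36 = ω_34^2 = 0.9325-0.3612i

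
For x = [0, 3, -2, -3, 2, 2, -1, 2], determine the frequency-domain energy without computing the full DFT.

Parseval: Σ|x[n]|² = (1/N)Σ|X[k]|², so Σ|X[k]|² = N·Σ|x[n]|² = 8·35.0000

Σ|X[k]|² = N·Σ|x[n]|² = 8·35.0000 = 280.0000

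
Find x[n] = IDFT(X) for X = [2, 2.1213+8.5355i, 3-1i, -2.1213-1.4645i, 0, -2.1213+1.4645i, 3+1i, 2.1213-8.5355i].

x[n] = (1/8) Σ(k=0 to 7) X[k] · e^(2πikn/8)

Computing each x[n]:
x[0] = 1
x[1] = 0
x[2] = -3
x[3] = -2
x[4] = 1
x[5] = 1
x[6] = 2
x[7] = 2

x = [1, 0, -3, -2, 1, 1, 2, 2]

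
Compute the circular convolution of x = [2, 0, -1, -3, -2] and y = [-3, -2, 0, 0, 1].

(x ⊛ y)[n] = Σ(m=0 to 4) x[m] · y[(n-m) mod 5]

Computing each output sample:
(x ⊛ y)[0] = -2
(x ⊛ y)[1] = -5
(x ⊛ y)[2] = 0
(x ⊛ y)[3] = 9
(x ⊛ y)[4] = 14

x ⊛ y = [-2, -5, 0, 9, 14]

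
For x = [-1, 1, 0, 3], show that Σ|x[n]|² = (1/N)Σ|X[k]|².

Time domain:
Σ|x[n]|² = |-1|² + |1|² + |0|² + |3|² = 11.0000

Frequency domain:
(1/4)Σ|X[k]|² = (1/4)(|3|² + |-1+2i|² + |-5|² + |-1-2i|²) = (1/4)·44.0000 = 11.0000

Both sides agree, confirming Parseval's theorem.

Σ|x[n]|² = (1/N)Σ|X[k]|² = 11.0000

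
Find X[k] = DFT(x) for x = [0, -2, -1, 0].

X[k] = Σ(n=0 to 3) x[n] · ω_4^(nk)
where ω_4 = e^(-2πi/4)

Computing each X[k]:
X[0] = -3
X[1] = 1+2i
X[2] = 1
X[3] = 1-2i

X = [-3, 1+2i, 1, 1-2i]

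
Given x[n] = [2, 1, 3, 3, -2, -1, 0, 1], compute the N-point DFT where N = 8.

X[k] = Σ(n=0 to 7) x[n] · ω_8^(nk)
where ω_8 = e^(-2πi/8)

Computing each X[k]:
X[0] = 7
X[1] = 4.0000-5.8284i
X[2] = -3+4i
X[3] = 4.0000+0.1716i
X[4] = -1
X[5] = 4.0000-0.1716i
X[6] = -3-4i
X[7] = 4.0000+5.8284i

X = [7, 4.0000-5.8284i, -3+4i, 4.0000+0.1716i, -1, 4.0000-0.1716i, -3-4i, 4.0000+5.8284i]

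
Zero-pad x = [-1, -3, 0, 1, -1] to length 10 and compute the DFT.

Original 5-point DFT: [-4, -3.0451+2.4899i, 2.5451+0.2245i, 2.5451-0.2245i, -3.0451-2.4899i]
Zero-padded 10-point DFT provides frequency interpolation.

DFT_10([x, 0, ...]) = [-4, -2.9271+1.4001i, -3.0451+2.4899i, 0.4271+4.3920i, 2.5451+0.2245i, 0, 2.5451-0.2245i, 0.4271-4.3920i, -3.0451-2.4899i, -2.9271-1.4001i]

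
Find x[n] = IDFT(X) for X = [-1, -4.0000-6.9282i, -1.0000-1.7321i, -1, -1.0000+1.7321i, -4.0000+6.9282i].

x[n] = (1/6) Σ(k=0 to 5) X[k] · e^(2πikn/6)

Computing each x[n]:
x[0] = -2
x[1] = 2
x[2] = 2
x[3] = 1
x[4] = -1
x[5] = -3

x = [-2, 2, 2, 1, -1, -3]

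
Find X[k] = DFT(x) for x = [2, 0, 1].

X[k] = Σ(n=0 to 2) x[n] · ω_3^(nk)
where ω_3 = e^(-2πi/3)

Computing each X[k]:
X[0] = 3
X[1] = 1.5000+0.8660i
X[2] = 1.5000-0.8660i

X = [3, 1.5000+0.8660i, 1.5000-0.8660i]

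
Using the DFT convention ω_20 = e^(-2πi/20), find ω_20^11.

ω_20^11 = e^(-2πi·11/20)
= cos(-2π·11/20) + i·sin(-2π·11/20)
= cos(-22π/20) + i·sin(-22π/20)

ω_20^11 = cos(-22π/20) + i·sin(-22π/20) = -0.9511+0.3090i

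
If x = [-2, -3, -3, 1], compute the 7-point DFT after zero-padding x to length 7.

Original 4-point DFT: [-7, 1+4i, -3, 1-4i]
Zero-padded 7-point DFT provides frequency interpolation.

DFT_7([x, 0, ...]) = [-7, -4.1039+4.8364i, 1.9940+2.4050i, -1.3901-2.0188i, -1.3901+2.0188i, 1.9940-2.4050i, -4.1039-4.8364i]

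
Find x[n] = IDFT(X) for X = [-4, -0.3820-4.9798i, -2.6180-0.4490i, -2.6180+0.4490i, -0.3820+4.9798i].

x[n] = (1/5) Σ(k=0 to 4) X[k] · e^(2πikn/5)

Computing each x[n]:
x[0] = -2
x[1] = 2
x[2] = 0
x[3] = -2
x[4] = -2

x = [-2, 2, 0, -2, -2]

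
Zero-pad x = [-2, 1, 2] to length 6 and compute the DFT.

Original 3-point DFT: [1, -3.5000+0.8660i, -3.5000-0.8660i]
Zero-padded 6-point DFT provides frequency interpolation.

DFT_6([x, 0, ...]) = [1, -2.5000-2.5981i, -3.5000+0.8660i, -1, -3.5000-0.8660i, -2.5000+2.5981i]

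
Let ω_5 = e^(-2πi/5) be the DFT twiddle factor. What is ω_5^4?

ω_5^4 = e^(-2πi·4/5)
= cos(-2π·4/5) + i·sin(-2π·4/5)
= cos(-8π/5) + i·sin(-8π/5)

ω_5^4 = cos(-8π/5) + i·sin(-8π/5) = 0.3090+0.9511i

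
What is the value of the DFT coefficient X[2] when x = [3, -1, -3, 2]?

X[2] = Σ(n=0 to 3) x[n] · ω_4^(2n) where ω_4 = e^(-2πi/4)
= (3)·ω_4^0 + (-1)·ω_4^2 + (-3)·ω_4^4 + (2)·ω_4^6

X[2] = -1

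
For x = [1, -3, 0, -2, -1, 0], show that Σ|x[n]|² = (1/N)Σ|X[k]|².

Time domain:
Σ|x[n]|² = |1|² + |-3|² + |0|² + |-2|² + |-1|² + |0|² = 15.0000

Frequency domain:
(1/6)Σ|X[k]|² = (1/6)(|-5|² + |2.0000+1.7321i|² + |1.0000+3.4641i|² + |5|² + |1.0000-3.4641i|² + |2.0000-1.7321i|²) = (1/6)·90.0000 = 15.0000

Both sides agree, confirming Parseval's theorem.

Σ|x[n]|² = (1/N)Σ|X[k]|² = 15.0000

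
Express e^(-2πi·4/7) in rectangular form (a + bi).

ω_7^4 = e^(-2πi·4/7)
= cos(-2π·4/7) + i·sin(-2π·4/7)
= cos(-8π/7) + i·sin(-8π/7)

ω_7^4 = cos(-8π/7) + i·sin(-8π/7) = -0.9010+0.4339i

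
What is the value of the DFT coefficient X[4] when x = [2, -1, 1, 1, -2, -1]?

X[4] = Σ(n=0 to 5) x[n] · ω_6^(4n) where ω_6 = e^(-2πi/6)
= (2)·ω_6^0 + (-1)·ω_6^4 + (1)·ω_6^8 + (1)·ω_6^12 + (-2)·ω_6^16 + (-1)·ω_6^20

X[4] = 4.5000-2.5981i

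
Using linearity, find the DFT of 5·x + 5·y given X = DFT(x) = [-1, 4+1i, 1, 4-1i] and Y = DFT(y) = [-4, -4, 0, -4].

By linearity: DFT(5x + 5y) = 5·DFT(x) + 5·DFT(y)
= 5·[-1, 4+1i, 1, 4-1i] + 5·[-4, -4, 0, -4]

Computing element-wise:
Z[0] = 5·(-1) + 5·(-4) = -25
Z[1] = 5·(4+1i) + 5·(-4) = 5i
Z[2] = 5·(1) + 5·(0) = 5
Z[3] = 5·(4-1i) + 5·(-4) = -5i

DFT(5x + 5y) = 5·X + 5·Y = [-25, 5i, 5, -5i]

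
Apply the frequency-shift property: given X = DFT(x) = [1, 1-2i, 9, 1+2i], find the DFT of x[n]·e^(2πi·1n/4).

Modulation property: DFT(ω_4^(-1n)·x[n]) = X[(k-1) mod 4], so circularly shift X by 1 positions.

X[k-1] = [1+2i, 1, 1-2i, 9]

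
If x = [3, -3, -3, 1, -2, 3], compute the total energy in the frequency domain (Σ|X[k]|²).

Parseval: Σ|x[n]|² = (1/N)Σ|X[k]|², so Σ|X[k]|² = N·Σ|x[n]|² = 6·41.0000

Σ|X[k]|² = N·Σ|x[n]|² = 6·41.0000 = 246.0000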